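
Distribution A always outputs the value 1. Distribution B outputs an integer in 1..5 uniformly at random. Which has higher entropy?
B

A is deterministic, so H(A) = 0. B is uniform over 5 outcomes, so H(B) = log₂(5) = 2.322 bits. Any distribution with genuine randomness has higher entropy than a deterministic one.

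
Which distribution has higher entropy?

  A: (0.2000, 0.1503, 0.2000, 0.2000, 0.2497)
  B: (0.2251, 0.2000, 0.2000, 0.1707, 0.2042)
B

Both distributions are close to uniform, making this a harder comparison.

H(A) = 2.3040 bits
H(B) = 2.3164 bits

The distribution closer to uniform has higher entropy.
Answer: B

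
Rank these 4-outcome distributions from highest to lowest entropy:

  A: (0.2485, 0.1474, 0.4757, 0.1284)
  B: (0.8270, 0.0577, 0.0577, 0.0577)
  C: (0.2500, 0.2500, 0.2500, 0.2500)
C > A > B

Key insight: Entropy is maximized by uniform distributions and minimized by concentrated distributions.

- Uniform distributions have maximum entropy log₂(4) = 2.0000 bits
- The more "peaked" or concentrated a distribution, the lower its entropy

Entropies:
  H(A) = 1.7964 bits
  H(B) = 0.9387 bits
  H(C) = 2.0000 bits

Ranking: C > A > B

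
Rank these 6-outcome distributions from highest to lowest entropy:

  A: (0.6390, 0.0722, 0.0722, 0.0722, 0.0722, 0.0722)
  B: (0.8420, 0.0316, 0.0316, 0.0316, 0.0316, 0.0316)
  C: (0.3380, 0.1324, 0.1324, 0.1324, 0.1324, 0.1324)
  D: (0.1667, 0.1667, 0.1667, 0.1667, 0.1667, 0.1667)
D > C > A > B

Key insight: Entropy is maximized by uniform distributions and minimized by concentrated distributions.

Entropies:
  H(A) = 1.7817 bits
  H(B) = 0.9964 bits
  H(C) = 2.4600 bits
  H(D) = 2.5850 bits

Ranking: D > C > A > B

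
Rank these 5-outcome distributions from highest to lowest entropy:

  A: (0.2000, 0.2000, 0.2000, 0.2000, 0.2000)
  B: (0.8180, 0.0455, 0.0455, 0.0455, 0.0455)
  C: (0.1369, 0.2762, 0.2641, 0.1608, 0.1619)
A > C > B

Key insight: Entropy is maximized by uniform distributions and minimized by concentrated distributions.

- Uniform distributions have maximum entropy log₂(5) = 2.3219 bits
- The more "peaked" or concentrated a distribution, the lower its entropy

Entropies:
  H(A) = 2.3219 bits
  H(B) = 1.0484 bits
  H(C) = 2.2620 bits

Ranking: A > C > B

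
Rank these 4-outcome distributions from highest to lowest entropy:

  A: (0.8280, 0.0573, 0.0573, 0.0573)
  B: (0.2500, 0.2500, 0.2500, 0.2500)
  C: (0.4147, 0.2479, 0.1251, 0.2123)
B > C > A

Key insight: Entropy is maximized by uniform distributions and minimized by concentrated distributions.

- Uniform distributions have maximum entropy log₂(4) = 2.0000 bits
- The more "peaked" or concentrated a distribution, the lower its entropy

Entropies:
  H(A) = 0.9349 bits
  H(B) = 2.0000 bits
  H(C) = 1.8753 bits

Ranking: B > C > A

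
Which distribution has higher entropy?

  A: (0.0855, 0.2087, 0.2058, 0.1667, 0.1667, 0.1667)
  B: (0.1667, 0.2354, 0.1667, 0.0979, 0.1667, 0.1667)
B

Both distributions are close to uniform, making this a harder comparison.

H(A) = 2.5369 bits
H(B) = 2.5428 bits

The distribution closer to uniform has higher entropy.
Answer: B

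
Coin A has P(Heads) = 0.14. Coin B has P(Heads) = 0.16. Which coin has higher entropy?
B

For binary distributions, entropy is maximized at p=0.5 and decreases as p moves toward 0 or 1.

H(A) = H(0.14) = 0.5842 bits
H(B) = H(0.16) = 0.6343 bits

Distribution B (p=0.16) is closer to uniform (p=0.5), so it has higher entropy.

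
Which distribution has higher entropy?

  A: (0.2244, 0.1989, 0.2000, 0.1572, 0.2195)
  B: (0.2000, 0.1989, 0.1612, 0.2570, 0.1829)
A

Both distributions are close to uniform, making this a harder comparison.

H(A) = 2.3114 bits
H(B) = 2.3043 bits

The distribution closer to uniform has higher entropy.
Answer: A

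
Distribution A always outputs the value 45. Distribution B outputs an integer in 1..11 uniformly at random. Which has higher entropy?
B

A is deterministic, so H(A) = 0. B is uniform over 11 outcomes, so H(B) = log₂(11) = 3.459 bits. Any distribution with genuine randomness has higher entropy than a deterministic one.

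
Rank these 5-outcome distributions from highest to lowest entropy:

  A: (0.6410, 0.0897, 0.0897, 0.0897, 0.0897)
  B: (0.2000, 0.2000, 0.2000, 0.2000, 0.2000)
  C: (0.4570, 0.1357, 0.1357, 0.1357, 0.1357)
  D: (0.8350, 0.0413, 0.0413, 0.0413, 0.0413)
B > C > A > D

Key insight: Entropy is maximized by uniform distributions and minimized by concentrated distributions.

Entropies:
  H(A) = 1.6598 bits
  H(B) = 2.3219 bits
  H(C) = 2.0807 bits
  H(D) = 0.9761 bits

Ranking: B > C > A > D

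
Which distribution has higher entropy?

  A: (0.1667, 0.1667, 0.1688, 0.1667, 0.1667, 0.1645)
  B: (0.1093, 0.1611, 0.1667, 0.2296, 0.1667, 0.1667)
A

Both distributions are close to uniform, making this a harder comparison.

H(A) = 2.5849 bits
H(B) = 2.5533 bits

The distribution closer to uniform has higher entropy.
Answer: A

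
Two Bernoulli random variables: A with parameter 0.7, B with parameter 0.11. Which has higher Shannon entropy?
A

For binary distributions, entropy is maximized at p=0.5 and decreases as p moves toward 0 or 1.

H(A) = H(0.7) = 0.8813 bits
H(B) = H(0.11) = 0.4999 bits

Distribution A (p=0.7) is closer to uniform (p=0.5), so it has higher entropy.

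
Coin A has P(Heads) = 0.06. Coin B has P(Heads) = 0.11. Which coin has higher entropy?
B

For binary distributions, entropy is maximized at p=0.5 and decreases as p moves toward 0 or 1.

H(A) = H(0.06) = 0.3274 bits
H(B) = H(0.11) = 0.4999 bits

Distribution B (p=0.11) is closer to uniform (p=0.5), so it has higher entropy.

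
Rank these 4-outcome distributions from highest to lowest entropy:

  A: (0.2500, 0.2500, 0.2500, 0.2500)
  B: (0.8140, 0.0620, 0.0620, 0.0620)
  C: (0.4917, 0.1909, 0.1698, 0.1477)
A > C > B

Key insight: Entropy is maximized by uniform distributions and minimized by concentrated distributions.

- Uniform distributions have maximum entropy log₂(4) = 2.0000 bits
- The more "peaked" or concentrated a distribution, the lower its entropy

Entropies:
  H(A) = 2.0000 bits
  H(B) = 0.9878 bits
  H(C) = 1.8015 bits

Ranking: A > C > B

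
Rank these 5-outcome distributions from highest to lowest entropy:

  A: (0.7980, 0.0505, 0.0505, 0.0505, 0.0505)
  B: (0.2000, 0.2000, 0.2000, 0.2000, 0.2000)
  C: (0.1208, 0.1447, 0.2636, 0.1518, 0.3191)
B > C > A

Key insight: Entropy is maximized by uniform distributions and minimized by concentrated distributions.

- Uniform distributions have maximum entropy log₂(5) = 2.3219 bits
- The more "peaked" or concentrated a distribution, the lower its entropy

Entropies:
  H(A) = 1.1299 bits
  H(B) = 2.3219 bits
  H(C) = 2.2176 bits

Ranking: B > C > A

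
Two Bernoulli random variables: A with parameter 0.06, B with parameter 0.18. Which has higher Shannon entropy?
B

For binary distributions, entropy is maximized at p=0.5 and decreases as p moves toward 0 or 1.

H(A) = H(0.06) = 0.3274 bits
H(B) = H(0.18) = 0.6801 bits

Distribution B (p=0.18) is closer to uniform (p=0.5), so it has higher entropy.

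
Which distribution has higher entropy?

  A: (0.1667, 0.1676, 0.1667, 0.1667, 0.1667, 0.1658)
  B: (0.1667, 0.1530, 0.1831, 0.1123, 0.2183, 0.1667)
A

Both distributions are close to uniform, making this a harder comparison.

H(A) = 2.5850 bits
H(B) = 2.5581 bits

The distribution closer to uniform has higher entropy.
Answer: A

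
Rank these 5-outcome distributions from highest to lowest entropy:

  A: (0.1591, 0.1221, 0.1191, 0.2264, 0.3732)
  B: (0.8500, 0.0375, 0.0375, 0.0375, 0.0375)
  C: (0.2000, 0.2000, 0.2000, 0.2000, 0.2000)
C > A > B

Key insight: Entropy is maximized by uniform distributions and minimized by concentrated distributions.

- Uniform distributions have maximum entropy log₂(5) = 2.3219 bits
- The more "peaked" or concentrated a distribution, the lower its entropy

Entropies:
  H(A) = 2.1739 bits
  H(B) = 0.9098 bits
  H(C) = 2.3219 bits

Ranking: C > A > B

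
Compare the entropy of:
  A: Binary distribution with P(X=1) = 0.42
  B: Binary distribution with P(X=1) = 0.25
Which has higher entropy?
A

For binary distributions, entropy is maximized at p=0.5 and decreases as p moves toward 0 or 1.

H(A) = H(0.42) = 0.9815 bits
H(B) = H(0.25) = 0.8113 bits

Distribution A (p=0.42) is closer to uniform (p=0.5), so it has higher entropy.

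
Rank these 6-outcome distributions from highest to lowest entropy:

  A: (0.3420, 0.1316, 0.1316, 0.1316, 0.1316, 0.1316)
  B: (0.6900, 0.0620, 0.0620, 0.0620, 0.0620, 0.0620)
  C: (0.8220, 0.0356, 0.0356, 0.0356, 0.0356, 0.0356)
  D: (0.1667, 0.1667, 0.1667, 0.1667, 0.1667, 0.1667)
D > A > B > C

Key insight: Entropy is maximized by uniform distributions and minimized by concentrated distributions.

Entropies:
  H(A) = 2.4545 bits
  H(B) = 1.6130 bits
  H(C) = 1.0890 bits
  H(D) = 2.5850 bits

Ranking: D > A > B > C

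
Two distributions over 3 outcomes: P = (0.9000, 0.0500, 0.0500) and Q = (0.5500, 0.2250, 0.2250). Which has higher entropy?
Q

P is highly concentrated on one outcome (90%), making it nearly deterministic. Q spreads its mass more evenly (max 55%). The more spread-out distribution has higher entropy: H(P) ≈ 0.569 bits, H(Q) ≈ 1.443 bits.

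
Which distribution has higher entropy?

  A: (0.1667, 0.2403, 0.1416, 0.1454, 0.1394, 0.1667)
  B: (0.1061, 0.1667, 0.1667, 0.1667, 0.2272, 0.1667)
A

Both distributions are close to uniform, making this a harder comparison.

H(A) = 2.5560 bits
H(B) = 2.5525 bits

The distribution closer to uniform has higher entropy.
Answer: A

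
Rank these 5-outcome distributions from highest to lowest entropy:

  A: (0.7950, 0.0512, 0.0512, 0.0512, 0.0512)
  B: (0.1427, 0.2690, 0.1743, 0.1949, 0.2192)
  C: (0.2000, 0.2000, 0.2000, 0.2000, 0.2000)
C > B > A

Key insight: Entropy is maximized by uniform distributions and minimized by concentrated distributions.

- Uniform distributions have maximum entropy log₂(5) = 2.3219 bits
- The more "peaked" or concentrated a distribution, the lower its entropy

Entropies:
  H(A) = 1.1418 bits
  H(B) = 2.2894 bits
  H(C) = 2.3219 bits

Ranking: C > B > A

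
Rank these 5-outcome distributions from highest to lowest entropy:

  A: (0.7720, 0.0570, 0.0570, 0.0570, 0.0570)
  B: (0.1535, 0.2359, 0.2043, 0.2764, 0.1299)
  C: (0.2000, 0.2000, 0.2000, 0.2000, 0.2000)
C > B > A

Key insight: Entropy is maximized by uniform distributions and minimized by concentrated distributions.

- Uniform distributions have maximum entropy log₂(5) = 2.3219 bits
- The more "peaked" or concentrated a distribution, the lower its entropy

Entropies:
  H(A) = 1.2305 bits
  H(B) = 2.2699 bits
  H(C) = 2.3219 bits

Ranking: C > B > A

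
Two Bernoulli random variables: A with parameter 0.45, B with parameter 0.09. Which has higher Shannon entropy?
A

For binary distributions, entropy is maximized at p=0.5 and decreases as p moves toward 0 or 1.

H(A) = H(0.45) = 0.9928 bits
H(B) = H(0.09) = 0.4365 bits

Distribution A (p=0.45) is closer to uniform (p=0.5), so it has higher entropy.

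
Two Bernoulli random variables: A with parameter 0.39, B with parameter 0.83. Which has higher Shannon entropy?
A

For binary distributions, entropy is maximized at p=0.5 and decreases as p moves toward 0 or 1.

H(A) = H(0.39) = 0.9648 bits
H(B) = H(0.83) = 0.6577 bits

Distribution A (p=0.39) is closer to uniform (p=0.5), so it has higher entropy.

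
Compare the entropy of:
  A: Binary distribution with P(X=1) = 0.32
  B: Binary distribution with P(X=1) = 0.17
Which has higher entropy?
A

For binary distributions, entropy is maximized at p=0.5 and decreases as p moves toward 0 or 1.

H(A) = H(0.32) = 0.9044 bits
H(B) = H(0.17) = 0.6577 bits

Distribution A (p=0.32) is closer to uniform (p=0.5), so it has higher entropy.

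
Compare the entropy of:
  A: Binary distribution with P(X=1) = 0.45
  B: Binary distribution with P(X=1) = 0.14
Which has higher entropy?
A

For binary distributions, entropy is maximized at p=0.5 and decreases as p moves toward 0 or 1.

H(A) = H(0.45) = 0.9928 bits
H(B) = H(0.14) = 0.5842 bits

Distribution A (p=0.45) is closer to uniform (p=0.5), so it has higher entropy.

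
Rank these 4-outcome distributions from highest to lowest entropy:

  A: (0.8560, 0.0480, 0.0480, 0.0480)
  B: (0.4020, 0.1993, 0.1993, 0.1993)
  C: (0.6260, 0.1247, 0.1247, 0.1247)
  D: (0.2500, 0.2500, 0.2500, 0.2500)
D > B > C > A

Key insight: Entropy is maximized by uniform distributions and minimized by concentrated distributions.

Entropies:
  H(A) = 0.8229 bits
  H(B) = 1.9199 bits
  H(C) = 1.5465 bits
  H(D) = 2.0000 bits

Ranking: D > B > C > A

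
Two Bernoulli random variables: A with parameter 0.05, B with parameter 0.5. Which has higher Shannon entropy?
B

For binary distributions, entropy is maximized at p=0.5 and decreases as p moves toward 0 or 1.

H(A) = H(0.05) = 0.2864 bits
H(B) = H(0.5) = 1.0000 bits

Distribution B (p=0.5) is closer to uniform (p=0.5), so it has higher entropy.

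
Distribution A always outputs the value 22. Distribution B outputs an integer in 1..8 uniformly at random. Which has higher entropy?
B

A is deterministic, so H(A) = 0. B is uniform over 8 outcomes, so H(B) = log₂(8) = 3.000 bits. Any distribution with genuine randomness has higher entropy than a deterministic one.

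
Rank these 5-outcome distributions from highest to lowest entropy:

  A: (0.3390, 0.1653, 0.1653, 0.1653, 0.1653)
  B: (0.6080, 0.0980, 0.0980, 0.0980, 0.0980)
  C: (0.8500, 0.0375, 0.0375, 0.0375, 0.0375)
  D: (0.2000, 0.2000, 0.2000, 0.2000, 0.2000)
D > A > B > C

Key insight: Entropy is maximized by uniform distributions and minimized by concentrated distributions.

Entropies:
  H(A) = 2.2459 bits
  H(B) = 1.7501 bits
  H(C) = 0.9098 bits
  H(D) = 2.3219 bits

Ranking: D > A > B > C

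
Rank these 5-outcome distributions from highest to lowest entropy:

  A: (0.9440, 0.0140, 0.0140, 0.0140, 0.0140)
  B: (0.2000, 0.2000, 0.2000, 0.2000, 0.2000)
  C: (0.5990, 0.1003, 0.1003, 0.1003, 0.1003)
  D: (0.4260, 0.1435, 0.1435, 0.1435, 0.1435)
B > D > C > A

Key insight: Entropy is maximized by uniform distributions and minimized by concentrated distributions.

Entropies:
  H(A) = 0.4234 bits
  H(B) = 2.3219 bits
  H(C) = 1.7735 bits
  H(D) = 2.1321 bits

Ranking: B > D > C > A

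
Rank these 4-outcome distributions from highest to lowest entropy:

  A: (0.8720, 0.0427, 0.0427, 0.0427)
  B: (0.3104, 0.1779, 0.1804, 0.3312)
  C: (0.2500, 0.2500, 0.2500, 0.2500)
C > B > A

Key insight: Entropy is maximized by uniform distributions and minimized by concentrated distributions.

- Uniform distributions have maximum entropy log₂(4) = 2.0000 bits
- The more "peaked" or concentrated a distribution, the lower its entropy

Entropies:
  H(A) = 0.7548 bits
  H(B) = 1.9408 bits
  H(C) = 2.0000 bits

Ranking: C > B > A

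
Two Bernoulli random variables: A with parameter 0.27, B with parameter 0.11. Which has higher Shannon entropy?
A

For binary distributions, entropy is maximized at p=0.5 and decreases as p moves toward 0 or 1.

H(A) = H(0.27) = 0.8415 bits
H(B) = H(0.11) = 0.4999 bits

Distribution A (p=0.27) is closer to uniform (p=0.5), so it has higher entropy.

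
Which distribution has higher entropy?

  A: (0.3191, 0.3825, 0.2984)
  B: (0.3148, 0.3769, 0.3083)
B

Both distributions are close to uniform, making this a harder comparison.

H(A) = 1.5768 bits
H(B) = 1.5789 bits

The distribution closer to uniform has higher entropy.
Answer: B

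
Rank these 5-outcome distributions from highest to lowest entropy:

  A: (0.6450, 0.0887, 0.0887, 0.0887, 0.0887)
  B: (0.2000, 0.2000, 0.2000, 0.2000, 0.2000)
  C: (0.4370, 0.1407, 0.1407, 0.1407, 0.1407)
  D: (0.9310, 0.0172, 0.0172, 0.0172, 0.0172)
B > C > A > D

Key insight: Entropy is maximized by uniform distributions and minimized by concentrated distributions.

Entropies:
  H(A) = 1.6485 bits
  H(B) = 2.3219 bits
  H(C) = 2.1145 bits
  H(D) = 0.5002 bits

Ranking: B > C > A > D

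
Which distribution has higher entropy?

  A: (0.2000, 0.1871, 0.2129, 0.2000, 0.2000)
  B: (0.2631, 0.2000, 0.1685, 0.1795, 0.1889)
A

Both distributions are close to uniform, making this a harder comparison.

H(A) = 2.3207 bits
H(B) = 2.3031 bits

The distribution closer to uniform has higher entropy.
Answer: A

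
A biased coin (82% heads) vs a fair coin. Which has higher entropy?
Fair coin

The fair coin is uniform (p=0.5), maximizing binary entropy at 1 bit. The biased coin has H(0.82) ≈ 0.680 bits — its outcome is more predictable, so its entropy is lower.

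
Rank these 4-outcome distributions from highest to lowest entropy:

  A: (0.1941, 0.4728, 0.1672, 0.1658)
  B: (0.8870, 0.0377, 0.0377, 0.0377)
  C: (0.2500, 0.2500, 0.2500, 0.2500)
C > A > B

Key insight: Entropy is maximized by uniform distributions and minimized by concentrated distributions.

- Uniform distributions have maximum entropy log₂(4) = 2.0000 bits
- The more "peaked" or concentrated a distribution, the lower its entropy

Entropies:
  H(A) = 1.8313 bits
  H(B) = 0.6880 bits
  H(C) = 2.0000 bits

Ranking: C > A > B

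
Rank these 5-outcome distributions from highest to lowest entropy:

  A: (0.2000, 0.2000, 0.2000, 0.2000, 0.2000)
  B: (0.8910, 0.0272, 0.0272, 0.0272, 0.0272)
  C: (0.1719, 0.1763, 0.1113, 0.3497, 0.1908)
A > C > B

Key insight: Entropy is maximized by uniform distributions and minimized by concentrated distributions.

- Uniform distributions have maximum entropy log₂(5) = 2.3219 bits
- The more "peaked" or concentrated a distribution, the lower its entropy

Entropies:
  H(A) = 2.3219 bits
  H(B) = 0.7149 bits
  H(C) = 2.2167 bits

Ranking: A > C > B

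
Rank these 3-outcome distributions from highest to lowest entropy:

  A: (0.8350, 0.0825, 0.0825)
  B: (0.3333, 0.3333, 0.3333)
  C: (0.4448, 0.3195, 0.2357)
B > C > A

Key insight: Entropy is maximized by uniform distributions and minimized by concentrated distributions.

- Uniform distributions have maximum entropy log₂(3) = 1.5850 bits
- The more "peaked" or concentrated a distribution, the lower its entropy

Entropies:
  H(A) = 0.8111 bits
  H(B) = 1.5850 bits
  H(C) = 1.5373 bits

Ranking: B > C > A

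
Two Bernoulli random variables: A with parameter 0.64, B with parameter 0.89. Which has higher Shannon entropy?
A

For binary distributions, entropy is maximized at p=0.5 and decreases as p moves toward 0 or 1.

H(A) = H(0.64) = 0.9427 bits
H(B) = H(0.89) = 0.4999 bits

Distribution A (p=0.64) is closer to uniform (p=0.5), so it has higher entropy.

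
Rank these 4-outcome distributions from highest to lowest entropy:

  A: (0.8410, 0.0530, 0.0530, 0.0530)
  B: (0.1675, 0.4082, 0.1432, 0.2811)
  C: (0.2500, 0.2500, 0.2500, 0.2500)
C > B > A

Key insight: Entropy is maximized by uniform distributions and minimized by concentrated distributions.

- Uniform distributions have maximum entropy log₂(4) = 2.0000 bits
- The more "peaked" or concentrated a distribution, the lower its entropy

Entropies:
  H(A) = 0.8839 bits
  H(B) = 1.8756 bits
  H(C) = 2.0000 bits

Ranking: C > B > A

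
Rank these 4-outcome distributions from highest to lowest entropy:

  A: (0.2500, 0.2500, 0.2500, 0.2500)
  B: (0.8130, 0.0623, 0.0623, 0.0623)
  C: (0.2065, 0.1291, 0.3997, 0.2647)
A > C > B

Key insight: Entropy is maximized by uniform distributions and minimized by concentrated distributions.

- Uniform distributions have maximum entropy log₂(4) = 2.0000 bits
- The more "peaked" or concentrated a distribution, the lower its entropy

Entropies:
  H(A) = 2.0000 bits
  H(B) = 0.9915 bits
  H(C) = 1.8876 bits

Ranking: A > C > B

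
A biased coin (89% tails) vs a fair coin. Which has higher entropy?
Fair coin

The fair coin is uniform (p=0.5), maximizing binary entropy at 1 bit. The biased coin has H(0.89) ≈ 0.500 bits — its outcome is more predictable, so its entropy is lower.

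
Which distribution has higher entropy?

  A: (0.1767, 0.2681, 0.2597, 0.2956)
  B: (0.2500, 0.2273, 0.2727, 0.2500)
B

Both distributions are close to uniform, making this a harder comparison.

H(A) = 1.9758 bits
H(B) = 1.9970 bits

The distribution closer to uniform has higher entropy.
Answer: B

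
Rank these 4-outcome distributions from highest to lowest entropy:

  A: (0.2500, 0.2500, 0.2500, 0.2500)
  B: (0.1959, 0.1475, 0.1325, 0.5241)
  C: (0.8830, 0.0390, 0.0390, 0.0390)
A > B > C

Key insight: Entropy is maximized by uniform distributions and minimized by concentrated distributions.

- Uniform distributions have maximum entropy log₂(4) = 2.0000 bits
- The more "peaked" or concentrated a distribution, the lower its entropy

Entropies:
  H(A) = 2.0000 bits
  H(B) = 1.7429 bits
  H(C) = 0.7061 bits

Ranking: A > B > C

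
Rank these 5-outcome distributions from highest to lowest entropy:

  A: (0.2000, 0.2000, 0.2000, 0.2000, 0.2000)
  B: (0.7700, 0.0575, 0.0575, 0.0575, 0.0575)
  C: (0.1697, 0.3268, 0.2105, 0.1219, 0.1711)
A > C > B

Key insight: Entropy is maximized by uniform distributions and minimized by concentrated distributions.

- Uniform distributions have maximum entropy log₂(5) = 2.3219 bits
- The more "peaked" or concentrated a distribution, the lower its entropy

Entropies:
  H(A) = 2.3219 bits
  H(B) = 1.2380 bits
  H(C) = 2.2407 bits

Ranking: A > C > B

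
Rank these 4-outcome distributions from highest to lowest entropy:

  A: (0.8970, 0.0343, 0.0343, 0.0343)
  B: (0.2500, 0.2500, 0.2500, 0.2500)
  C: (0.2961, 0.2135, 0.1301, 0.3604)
B > C > A

Key insight: Entropy is maximized by uniform distributions and minimized by concentrated distributions.

- Uniform distributions have maximum entropy log₂(4) = 2.0000 bits
- The more "peaked" or concentrated a distribution, the lower its entropy

Entropies:
  H(A) = 0.6417 bits
  H(B) = 2.0000 bits
  H(C) = 1.9089 bits

Ranking: B > C > A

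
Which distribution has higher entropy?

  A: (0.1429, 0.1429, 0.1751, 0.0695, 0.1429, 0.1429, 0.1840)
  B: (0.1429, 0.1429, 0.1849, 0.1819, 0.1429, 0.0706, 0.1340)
A

Both distributions are close to uniform, making this a harder comparison.

H(A) = 2.7611 bits
H(B) = 2.7592 bits

The distribution closer to uniform has higher entropy.
Answer: A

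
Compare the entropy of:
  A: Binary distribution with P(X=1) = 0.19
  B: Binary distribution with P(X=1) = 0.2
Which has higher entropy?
B

For binary distributions, entropy is maximized at p=0.5 and decreases as p moves toward 0 or 1.

H(A) = H(0.19) = 0.7015 bits
H(B) = H(0.2) = 0.7219 bits

Distribution B (p=0.2) is closer to uniform (p=0.5), so it has higher entropy.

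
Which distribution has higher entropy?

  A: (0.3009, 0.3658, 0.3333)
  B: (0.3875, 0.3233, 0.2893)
A

Both distributions are close to uniform, making this a harder comparison.

H(A) = 1.5804 bits
H(B) = 1.5743 bits

The distribution closer to uniform has higher entropy.
Answer: A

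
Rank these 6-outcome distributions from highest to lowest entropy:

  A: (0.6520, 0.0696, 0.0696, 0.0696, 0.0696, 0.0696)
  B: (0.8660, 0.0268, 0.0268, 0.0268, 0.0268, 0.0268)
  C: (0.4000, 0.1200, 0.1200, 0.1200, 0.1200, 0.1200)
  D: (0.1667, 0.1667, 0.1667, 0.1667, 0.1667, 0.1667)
D > C > A > B

Key insight: Entropy is maximized by uniform distributions and minimized by concentrated distributions.

Entropies:
  H(A) = 1.7403 bits
  H(B) = 0.8794 bits
  H(C) = 2.3641 bits
  H(D) = 2.5850 bits

Ranking: D > C > A > B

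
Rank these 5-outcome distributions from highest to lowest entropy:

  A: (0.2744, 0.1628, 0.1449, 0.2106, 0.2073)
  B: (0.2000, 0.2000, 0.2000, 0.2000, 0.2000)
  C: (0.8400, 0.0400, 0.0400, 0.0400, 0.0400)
B > A > C

Key insight: Entropy is maximized by uniform distributions and minimized by concentrated distributions.

- Uniform distributions have maximum entropy log₂(5) = 2.3219 bits
- The more "peaked" or concentrated a distribution, the lower its entropy

Entropies:
  H(A) = 2.2860 bits
  H(B) = 2.3219 bits
  H(C) = 0.9543 bits

Ranking: B > A > C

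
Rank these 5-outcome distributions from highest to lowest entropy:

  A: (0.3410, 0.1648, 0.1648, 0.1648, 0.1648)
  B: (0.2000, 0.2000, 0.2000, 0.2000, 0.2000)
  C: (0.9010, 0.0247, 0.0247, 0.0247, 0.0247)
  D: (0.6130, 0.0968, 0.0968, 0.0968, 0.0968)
B > A > D > C

Key insight: Entropy is maximized by uniform distributions and minimized by concentrated distributions.

Entropies:
  H(A) = 2.2438 bits
  H(B) = 2.3219 bits
  H(C) = 0.6638 bits
  H(D) = 1.7368 bits

Ranking: B > A > D > C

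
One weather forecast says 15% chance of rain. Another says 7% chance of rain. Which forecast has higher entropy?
15% forecast

Treat each forecast as a Bernoulli distribution. Binary entropy is maximized at p=0.5 and falls off symmetrically toward 0 or 1. The 15% forecast is closer to 50%, so it is more uncertain. H(15%) ≈ 0.610 bits, H(7%) ≈ 0.366 bits.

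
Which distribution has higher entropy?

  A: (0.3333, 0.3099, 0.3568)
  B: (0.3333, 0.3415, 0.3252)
B

Both distributions are close to uniform, making this a harder comparison.

H(A) = 1.5826 bits
H(B) = 1.5847 bits

The distribution closer to uniform has higher entropy.
Answer: B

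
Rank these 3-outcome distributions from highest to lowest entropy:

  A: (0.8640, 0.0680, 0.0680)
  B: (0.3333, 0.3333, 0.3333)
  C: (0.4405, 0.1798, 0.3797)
B > C > A

Key insight: Entropy is maximized by uniform distributions and minimized by concentrated distributions.

- Uniform distributions have maximum entropy log₂(3) = 1.5850 bits
- The more "peaked" or concentrated a distribution, the lower its entropy

Entropies:
  H(A) = 0.7097 bits
  H(B) = 1.5850 bits
  H(C) = 1.4966 bits

Ranking: B > C > A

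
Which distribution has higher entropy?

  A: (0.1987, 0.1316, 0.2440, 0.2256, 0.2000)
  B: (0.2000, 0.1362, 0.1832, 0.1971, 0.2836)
A

Both distributions are close to uniform, making this a harder comparison.

H(A) = 2.2939 bits
H(B) = 2.2820 bits

The distribution closer to uniform has higher entropy.
Answer: A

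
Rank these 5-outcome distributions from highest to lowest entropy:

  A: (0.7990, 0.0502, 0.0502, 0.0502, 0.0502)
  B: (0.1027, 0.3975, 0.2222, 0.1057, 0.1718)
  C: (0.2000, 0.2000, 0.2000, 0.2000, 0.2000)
C > B > A

Key insight: Entropy is maximized by uniform distributions and minimized by concentrated distributions.

- Uniform distributions have maximum entropy log₂(5) = 2.3219 bits
- The more "peaked" or concentrated a distribution, the lower its entropy

Entropies:
  H(A) = 1.1259 bits
  H(B) = 2.1278 bits
  H(C) = 2.3219 bits

Ranking: C > B > A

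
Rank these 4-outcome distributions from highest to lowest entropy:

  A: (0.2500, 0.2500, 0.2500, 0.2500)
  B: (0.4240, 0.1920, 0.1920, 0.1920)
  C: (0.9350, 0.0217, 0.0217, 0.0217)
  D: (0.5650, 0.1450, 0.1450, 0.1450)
A > B > D > C

Key insight: Entropy is maximized by uniform distributions and minimized by concentrated distributions.

Entropies:
  H(A) = 2.0000 bits
  H(B) = 1.8962 bits
  H(C) = 0.4500 bits
  H(D) = 1.6772 bits

Ranking: A > B > D > C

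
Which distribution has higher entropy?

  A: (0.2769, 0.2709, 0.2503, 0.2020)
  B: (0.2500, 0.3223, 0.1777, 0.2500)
A

Both distributions are close to uniform, making this a harder comparison.

H(A) = 1.9897 bits
H(B) = 1.9694 bits

The distribution closer to uniform has higher entropy.
Answer: A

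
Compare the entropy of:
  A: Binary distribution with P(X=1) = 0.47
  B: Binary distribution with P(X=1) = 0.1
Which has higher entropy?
A

For binary distributions, entropy is maximized at p=0.5 and decreases as p moves toward 0 or 1.

H(A) = H(0.47) = 0.9974 bits
H(B) = H(0.1) = 0.4690 bits

Distribution A (p=0.47) is closer to uniform (p=0.5), so it has higher entropy.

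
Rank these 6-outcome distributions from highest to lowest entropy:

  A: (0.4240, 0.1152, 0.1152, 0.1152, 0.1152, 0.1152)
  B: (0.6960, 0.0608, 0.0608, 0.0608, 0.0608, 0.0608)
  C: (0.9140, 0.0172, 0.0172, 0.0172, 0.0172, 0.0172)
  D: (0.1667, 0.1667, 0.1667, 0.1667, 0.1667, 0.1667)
D > A > B > C

Key insight: Entropy is maximized by uniform distributions and minimized by concentrated distributions.

Entropies:
  H(A) = 2.3207 bits
  H(B) = 1.5920 bits
  H(C) = 0.6227 bits
  H(D) = 2.5850 bits

Ranking: D > A > B > C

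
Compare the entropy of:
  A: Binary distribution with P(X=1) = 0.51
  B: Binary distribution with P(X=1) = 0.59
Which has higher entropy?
A

For binary distributions, entropy is maximized at p=0.5 and decreases as p moves toward 0 or 1.

H(A) = H(0.51) = 0.9997 bits
H(B) = H(0.59) = 0.9765 bits

Distribution A (p=0.51) is closer to uniform (p=0.5), so it has higher entropy.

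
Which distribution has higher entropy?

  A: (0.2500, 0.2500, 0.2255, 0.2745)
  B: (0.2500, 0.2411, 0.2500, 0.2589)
B

Both distributions are close to uniform, making this a harder comparison.

H(A) = 1.9965 bits
H(B) = 1.9995 bits

The distribution closer to uniform has higher entropy.
Answer: B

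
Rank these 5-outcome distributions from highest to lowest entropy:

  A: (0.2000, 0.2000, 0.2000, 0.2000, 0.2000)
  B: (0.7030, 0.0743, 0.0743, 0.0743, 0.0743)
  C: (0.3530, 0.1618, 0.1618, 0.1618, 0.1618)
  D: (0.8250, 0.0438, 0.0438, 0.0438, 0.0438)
A > C > B > D

Key insight: Entropy is maximized by uniform distributions and minimized by concentrated distributions.

Entropies:
  H(A) = 2.3219 bits
  H(B) = 1.4716 bits
  H(C) = 2.2307 bits
  H(D) = 1.0190 bits

Ranking: A > C > B > D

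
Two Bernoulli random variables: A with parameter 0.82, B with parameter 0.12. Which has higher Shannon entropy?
A

For binary distributions, entropy is maximized at p=0.5 and decreases as p moves toward 0 or 1.

H(A) = H(0.82) = 0.6801 bits
H(B) = H(0.12) = 0.5294 bits

Distribution A (p=0.82) is closer to uniform (p=0.5), so it has higher entropy.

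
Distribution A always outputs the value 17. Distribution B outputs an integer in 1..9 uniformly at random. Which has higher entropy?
B

A is deterministic, so H(A) = 0. B is uniform over 9 outcomes, so H(B) = log₂(9) = 3.170 bits. Any distribution with genuine randomness has higher entropy than a deterministic one.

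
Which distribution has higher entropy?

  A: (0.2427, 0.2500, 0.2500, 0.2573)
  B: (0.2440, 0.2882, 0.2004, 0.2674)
A

Both distributions are close to uniform, making this a harder comparison.

H(A) = 1.9997 bits
H(B) = 1.9874 bits

The distribution closer to uniform has higher entropy.
Answer: A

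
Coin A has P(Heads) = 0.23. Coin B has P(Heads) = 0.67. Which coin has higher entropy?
B

For binary distributions, entropy is maximized at p=0.5 and decreases as p moves toward 0 or 1.

H(A) = H(0.23) = 0.7780 bits
H(B) = H(0.67) = 0.9149 bits

Distribution B (p=0.67) is closer to uniform (p=0.5), so it has higher entropy.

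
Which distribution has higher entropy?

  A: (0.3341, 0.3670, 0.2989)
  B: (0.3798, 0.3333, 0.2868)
A

Both distributions are close to uniform, making this a harder comparison.

H(A) = 1.5799 bits
H(B) = 1.5756 bits

The distribution closer to uniform has higher entropy.
Answer: A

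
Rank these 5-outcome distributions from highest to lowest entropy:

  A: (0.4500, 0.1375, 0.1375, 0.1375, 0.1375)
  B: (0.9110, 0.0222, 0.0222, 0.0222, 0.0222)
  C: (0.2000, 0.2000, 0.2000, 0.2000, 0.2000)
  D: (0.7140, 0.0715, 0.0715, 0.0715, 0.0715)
C > A > D > B

Key insight: Entropy is maximized by uniform distributions and minimized by concentrated distributions.

Entropies:
  H(A) = 2.0928 bits
  H(B) = 0.6111 bits
  H(C) = 2.3219 bits
  H(D) = 1.4355 bits

Ranking: C > A > D > B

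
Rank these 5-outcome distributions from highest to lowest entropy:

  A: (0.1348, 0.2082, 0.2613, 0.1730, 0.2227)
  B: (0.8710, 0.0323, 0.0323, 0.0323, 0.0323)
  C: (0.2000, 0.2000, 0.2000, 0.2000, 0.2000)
C > A > B

Key insight: Entropy is maximized by uniform distributions and minimized by concentrated distributions.

- Uniform distributions have maximum entropy log₂(5) = 2.3219 bits
- The more "peaked" or concentrated a distribution, the lower its entropy

Entropies:
  H(A) = 2.2874 bits
  H(B) = 0.8127 bits
  H(C) = 2.3219 bits

Ranking: C > A > B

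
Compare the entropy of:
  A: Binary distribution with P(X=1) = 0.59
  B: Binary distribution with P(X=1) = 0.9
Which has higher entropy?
A

For binary distributions, entropy is maximized at p=0.5 and decreases as p moves toward 0 or 1.

H(A) = H(0.59) = 0.9765 bits
H(B) = H(0.9) = 0.4690 bits

Distribution A (p=0.59) is closer to uniform (p=0.5), so it has higher entropy.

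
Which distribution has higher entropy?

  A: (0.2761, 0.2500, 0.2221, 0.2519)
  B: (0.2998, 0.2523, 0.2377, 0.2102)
A

Both distributions are close to uniform, making this a harder comparison.

H(A) = 1.9958 bits
H(B) = 1.9880 bits

The distribution closer to uniform has higher entropy.
Answer: A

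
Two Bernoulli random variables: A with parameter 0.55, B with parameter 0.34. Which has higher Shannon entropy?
A

For binary distributions, entropy is maximized at p=0.5 and decreases as p moves toward 0 or 1.

H(A) = H(0.55) = 0.9928 bits
H(B) = H(0.34) = 0.9248 bits

Distribution A (p=0.55) is closer to uniform (p=0.5), so it has higher entropy.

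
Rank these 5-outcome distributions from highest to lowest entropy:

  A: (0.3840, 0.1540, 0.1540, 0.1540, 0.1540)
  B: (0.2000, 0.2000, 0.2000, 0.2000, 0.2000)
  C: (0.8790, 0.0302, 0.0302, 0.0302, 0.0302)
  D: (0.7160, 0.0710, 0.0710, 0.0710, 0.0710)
B > A > D > C

Key insight: Entropy is maximized by uniform distributions and minimized by concentrated distributions.

Entropies:
  H(A) = 2.1928 bits
  H(B) = 2.3219 bits
  H(C) = 0.7742 bits
  H(D) = 1.4288 bits

Ranking: B > A > D > C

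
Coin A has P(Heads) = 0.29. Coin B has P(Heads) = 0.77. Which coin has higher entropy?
A

For binary distributions, entropy is maximized at p=0.5 and decreases as p moves toward 0 or 1.

H(A) = H(0.29) = 0.8687 bits
H(B) = H(0.77) = 0.7780 bits

Distribution A (p=0.29) is closer to uniform (p=0.5), so it has higher entropy.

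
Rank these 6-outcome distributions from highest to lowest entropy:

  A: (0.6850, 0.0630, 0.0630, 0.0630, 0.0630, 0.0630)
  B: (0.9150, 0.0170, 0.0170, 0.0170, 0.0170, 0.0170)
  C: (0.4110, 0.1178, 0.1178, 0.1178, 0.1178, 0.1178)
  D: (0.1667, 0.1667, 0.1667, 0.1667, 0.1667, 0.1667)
D > C > A > B

Key insight: Entropy is maximized by uniform distributions and minimized by concentrated distributions.

Entropies:
  H(A) = 1.6303 bits
  H(B) = 0.6169 bits
  H(C) = 2.3446 bits
  H(D) = 2.5850 bits

Ranking: D > C > A > B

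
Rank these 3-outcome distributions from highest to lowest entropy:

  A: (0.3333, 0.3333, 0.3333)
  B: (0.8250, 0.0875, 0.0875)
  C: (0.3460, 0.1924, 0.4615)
A > C > B

Key insight: Entropy is maximized by uniform distributions and minimized by concentrated distributions.

- Uniform distributions have maximum entropy log₂(3) = 1.5850 bits
- The more "peaked" or concentrated a distribution, the lower its entropy

Entropies:
  H(A) = 1.5850 bits
  H(B) = 0.8440 bits
  H(C) = 1.5022 bits

Ranking: A > C > B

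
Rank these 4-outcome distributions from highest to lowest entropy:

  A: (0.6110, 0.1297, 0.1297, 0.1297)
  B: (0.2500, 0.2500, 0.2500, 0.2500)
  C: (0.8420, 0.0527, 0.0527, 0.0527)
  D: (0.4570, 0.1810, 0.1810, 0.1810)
B > D > A > C

Key insight: Entropy is maximized by uniform distributions and minimized by concentrated distributions.

Entropies:
  H(A) = 1.5807 bits
  H(B) = 2.0000 bits
  H(C) = 0.8799 bits
  H(D) = 1.8553 bits

Ranking: B > D > A > C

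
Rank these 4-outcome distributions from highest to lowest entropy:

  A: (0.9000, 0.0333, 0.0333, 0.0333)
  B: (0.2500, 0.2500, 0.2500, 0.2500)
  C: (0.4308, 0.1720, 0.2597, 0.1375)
B > C > A

Key insight: Entropy is maximized by uniform distributions and minimized by concentrated distributions.

- Uniform distributions have maximum entropy log₂(4) = 2.0000 bits
- The more "peaked" or concentrated a distribution, the lower its entropy

Entropies:
  H(A) = 0.6275 bits
  H(B) = 2.0000 bits
  H(C) = 1.8588 bits

Ranking: B > C > A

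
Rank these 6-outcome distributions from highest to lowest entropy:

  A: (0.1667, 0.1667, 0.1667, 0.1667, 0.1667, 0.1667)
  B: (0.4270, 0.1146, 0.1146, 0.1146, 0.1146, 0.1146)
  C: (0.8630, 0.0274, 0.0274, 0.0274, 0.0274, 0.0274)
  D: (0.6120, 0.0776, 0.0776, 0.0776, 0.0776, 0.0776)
A > B > D > C

Key insight: Entropy is maximized by uniform distributions and minimized by concentrated distributions.

Entropies:
  H(A) = 2.5850 bits
  H(B) = 2.3150 bits
  H(C) = 0.8944 bits
  H(D) = 1.8644 bits

Ranking: A > B > D > C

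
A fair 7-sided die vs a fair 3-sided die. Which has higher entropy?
7-sided die

Both are uniform distributions; for uniform over n outcomes, H = log₂(n). H(7-sided) = log₂(7) = 2.807 bits and H(3-sided) = log₂(3) = 1.585 bits. More outcomes in a uniform distribution means higher entropy.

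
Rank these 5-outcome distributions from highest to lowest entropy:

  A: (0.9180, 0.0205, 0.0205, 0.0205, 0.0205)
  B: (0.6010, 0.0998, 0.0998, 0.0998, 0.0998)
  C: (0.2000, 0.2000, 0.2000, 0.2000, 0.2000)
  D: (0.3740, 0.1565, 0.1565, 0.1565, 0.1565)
C > D > B > A

Key insight: Entropy is maximized by uniform distributions and minimized by concentrated distributions.

Entropies:
  H(A) = 0.5732 bits
  H(B) = 1.7684 bits
  H(C) = 2.3219 bits
  H(D) = 2.2057 bits

Ranking: C > D > B > A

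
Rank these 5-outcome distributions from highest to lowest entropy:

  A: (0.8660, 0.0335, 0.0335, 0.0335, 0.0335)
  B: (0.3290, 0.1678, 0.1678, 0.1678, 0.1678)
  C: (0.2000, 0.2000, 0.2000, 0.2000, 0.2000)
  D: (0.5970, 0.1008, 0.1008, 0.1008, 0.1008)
C > B > D > A

Key insight: Entropy is maximized by uniform distributions and minimized by concentrated distributions.

Entropies:
  H(A) = 0.8363 bits
  H(B) = 2.2559 bits
  H(C) = 2.3219 bits
  H(D) = 1.7787 bits

Ranking: C > B > D > A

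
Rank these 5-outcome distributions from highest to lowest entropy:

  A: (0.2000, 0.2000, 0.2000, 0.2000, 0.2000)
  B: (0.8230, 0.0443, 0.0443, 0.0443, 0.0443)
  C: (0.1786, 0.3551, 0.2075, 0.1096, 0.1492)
A > C > B

Key insight: Entropy is maximized by uniform distributions and minimized by concentrated distributions.

- Uniform distributions have maximum entropy log₂(5) = 2.3219 bits
- The more "peaked" or concentrated a distribution, the lower its entropy

Entropies:
  H(A) = 2.3219 bits
  H(B) = 1.0275 bits
  H(C) = 2.2041 bits

Ranking: A > C > B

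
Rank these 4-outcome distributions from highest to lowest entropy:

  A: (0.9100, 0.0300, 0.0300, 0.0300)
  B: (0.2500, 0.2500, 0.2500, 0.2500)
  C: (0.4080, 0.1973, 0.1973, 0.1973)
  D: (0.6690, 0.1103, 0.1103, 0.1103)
B > C > D > A

Key insight: Entropy is maximized by uniform distributions and minimized by concentrated distributions.

Entropies:
  H(A) = 0.5791 bits
  H(B) = 2.0000 bits
  H(C) = 1.9137 bits
  H(D) = 1.4406 bits

Ranking: B > C > D > A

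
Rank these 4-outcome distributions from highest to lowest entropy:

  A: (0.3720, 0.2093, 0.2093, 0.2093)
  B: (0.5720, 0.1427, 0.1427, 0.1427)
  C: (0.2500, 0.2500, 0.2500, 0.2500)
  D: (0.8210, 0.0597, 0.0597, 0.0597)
C > A > B > D

Key insight: Entropy is maximized by uniform distributions and minimized by concentrated distributions.

Entropies:
  H(A) = 1.9476 bits
  H(B) = 1.6634 bits
  H(C) = 2.0000 bits
  H(D) = 0.9616 bits

Ranking: C > A > B > D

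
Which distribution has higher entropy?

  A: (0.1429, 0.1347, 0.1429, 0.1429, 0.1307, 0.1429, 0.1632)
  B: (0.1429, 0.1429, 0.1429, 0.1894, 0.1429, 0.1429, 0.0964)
A

Both distributions are close to uniform, making this a harder comparison.

H(A) = 2.8043 bits
H(B) = 2.7851 bits

The distribution closer to uniform has higher entropy.
Answer: A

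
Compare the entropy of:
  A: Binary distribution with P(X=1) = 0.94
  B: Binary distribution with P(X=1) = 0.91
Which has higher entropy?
B

For binary distributions, entropy is maximized at p=0.5 and decreases as p moves toward 0 or 1.

H(A) = H(0.94) = 0.3274 bits
H(B) = H(0.91) = 0.4365 bits

Distribution B (p=0.91) is closer to uniform (p=0.5), so it has higher entropy.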